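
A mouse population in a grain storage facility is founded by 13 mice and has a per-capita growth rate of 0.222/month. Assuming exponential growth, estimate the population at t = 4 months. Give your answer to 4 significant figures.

31.59 mice

N(t) = N₀·e^(rt) = 13 × e^(0.222×4) = 13 × e^0.888.
e^0.888 ≈ 2.4303, so N ≈ 13 × 2.4303 = 31.5934.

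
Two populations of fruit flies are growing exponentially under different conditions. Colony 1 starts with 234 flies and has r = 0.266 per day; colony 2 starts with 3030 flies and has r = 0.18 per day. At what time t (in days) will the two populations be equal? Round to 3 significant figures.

29.8 days

Set 234·e^(0.266t) = 3030·e^(0.18t).
e^((0.266 − 0.18)t) = 3030/234 → e^(0.086·t) = 12.949.
0.086·t = ln(12.949) = 2.561, so t = 2.561/0.086 = 29.779.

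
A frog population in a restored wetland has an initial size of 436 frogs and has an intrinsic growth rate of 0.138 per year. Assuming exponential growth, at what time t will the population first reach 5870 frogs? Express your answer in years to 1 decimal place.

Set N₀·e^(rt) = 5870: e^(0.138·t) = 5870/436 = 13.463.
0.138·t = ln(13.463) = 2.6, so t = 2.6/0.138 = 18.84.

18.8 years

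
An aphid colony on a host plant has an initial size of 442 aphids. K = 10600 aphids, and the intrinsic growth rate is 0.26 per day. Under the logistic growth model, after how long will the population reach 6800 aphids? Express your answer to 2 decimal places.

14.29 days

A = (K − N₀)/N₀ = (10600 − 442)/442 = 22.982.
Solve 10600/(1 + 22.982·e^(−0.26t)) = 6800: 1 + 22.982·e^(−0.26t) = 1.5588, so e^(−0.26t) = 0.0243158.
−0.26·t = ln(0.0243158) = -3.7166, so t = 3.7166/0.26 = 14.295.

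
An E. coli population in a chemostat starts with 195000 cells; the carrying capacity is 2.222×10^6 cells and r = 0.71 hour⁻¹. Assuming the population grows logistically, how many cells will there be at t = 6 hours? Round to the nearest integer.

A = (K − N₀)/N₀ = (2.222×10^6 − 195000)/195000 = 10.395.
N(t) = K/(1 + A·e^(−rt)) = 2.222×10^6/(1 + 10.395×e^(−0.71×6)).
e^(−4.26) = 0.014122; denominator = 1 + 10.395×0.014122 = 1.1468.
N = 2.222×10^6/1.1468 = 1.937566×10^6.

1937566 cells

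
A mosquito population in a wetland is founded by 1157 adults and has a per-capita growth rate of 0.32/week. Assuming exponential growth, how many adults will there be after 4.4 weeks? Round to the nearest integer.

4730 adults

N(t) = N₀·e^(rt) = 1157 × e^(0.32×4.4) = 1157 × e^1.408.
e^1.408 ≈ 4.0878, so N ≈ 1157 × 4.0878 = 4729.55.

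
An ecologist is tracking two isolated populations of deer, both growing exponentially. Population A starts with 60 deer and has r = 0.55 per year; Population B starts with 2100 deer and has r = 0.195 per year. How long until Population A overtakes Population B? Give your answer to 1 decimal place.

10.0 years

Set 60·e^(0.55t) = 2100·e^(0.195t).
e^((0.55 − 0.195)t) = 2100/60 → e^(0.355·t) = 35.
0.355·t = ln(35) = 3.5553, so t = 3.5553/0.355 = 10.015.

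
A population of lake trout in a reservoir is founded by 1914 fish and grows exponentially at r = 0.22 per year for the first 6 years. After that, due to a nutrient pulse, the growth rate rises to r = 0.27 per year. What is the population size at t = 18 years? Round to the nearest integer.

Phase 1: N(6) = 1914·e^(0.22×6) = 1914·e^1.32 = 7164.91.
Phase 2 runs for 18 − 6 = 12 years at r = 0.27.
N(18) = 7164.91·e^(0.27×12) = 7164.91·e^3.24 = 182947.

182947 fish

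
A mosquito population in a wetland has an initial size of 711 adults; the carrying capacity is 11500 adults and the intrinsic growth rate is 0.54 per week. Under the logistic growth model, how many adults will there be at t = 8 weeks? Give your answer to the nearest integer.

A = (K − N₀)/N₀ = (11500 − 711)/711 = 15.174.
N(t) = K/(1 + A·e^(−rt)) = 11500/(1 + 15.174×e^(−0.54×8)).
e^(−4.32) = 0.0133; denominator = 1 + 15.174×0.0133 = 1.2018.
N = 11500/1.2018 = 9568.84.

9569 adults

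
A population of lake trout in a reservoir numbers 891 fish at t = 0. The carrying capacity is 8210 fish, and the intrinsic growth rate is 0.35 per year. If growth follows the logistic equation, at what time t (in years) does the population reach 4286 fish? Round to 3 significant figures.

6.27 years

A = (K − N₀)/N₀ = (8210 − 891)/891 = 8.2144.
Solve 8210/(1 + 8.2144·e^(−0.35t)) = 4286: 1 + 8.2144·e^(−0.35t) = 1.9155, so e^(−0.35t) = 0.111456.
−0.35·t = ln(0.111456) = -2.1941, so t = 2.1941/0.35 = 6.2689.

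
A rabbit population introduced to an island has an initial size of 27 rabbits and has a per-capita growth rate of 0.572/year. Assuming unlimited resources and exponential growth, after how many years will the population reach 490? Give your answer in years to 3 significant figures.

Set N₀·e^(rt) = 490: e^(0.572·t) = 490/27 = 18.148.
0.572·t = ln(18.148) = 2.8986, so t = 2.8986/0.572 = 5.0674.

5.07 years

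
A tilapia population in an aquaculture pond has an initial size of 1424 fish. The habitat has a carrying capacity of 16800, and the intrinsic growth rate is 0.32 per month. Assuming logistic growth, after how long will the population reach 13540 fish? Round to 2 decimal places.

11.89 months

A = (K − N₀)/N₀ = (16800 − 1424)/1424 = 10.798.
Solve 16800/(1 + 10.798·e^(−0.32t)) = 13540: 1 + 10.798·e^(−0.32t) = 1.2408, so e^(−0.32t) = 0.022298.
−0.32·t = ln(0.022298) = -3.8033, so t = 3.8033/0.32 = 11.885.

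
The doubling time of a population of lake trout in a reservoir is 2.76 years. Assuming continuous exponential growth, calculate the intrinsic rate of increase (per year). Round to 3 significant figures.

r = ln(2)/t_d = 0.6931/2.76 = 0.25114.

0.251 per year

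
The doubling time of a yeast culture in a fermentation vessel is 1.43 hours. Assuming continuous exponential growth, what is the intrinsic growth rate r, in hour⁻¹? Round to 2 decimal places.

r = ln(2)/t_d = 0.6931/1.43 = 0.48472.

0.48 per hour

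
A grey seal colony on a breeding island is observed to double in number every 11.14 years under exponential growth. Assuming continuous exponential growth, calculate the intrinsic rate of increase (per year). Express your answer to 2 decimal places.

r = ln(2)/t_d = 0.6931/11.14 = 0.062221.

0.06 per year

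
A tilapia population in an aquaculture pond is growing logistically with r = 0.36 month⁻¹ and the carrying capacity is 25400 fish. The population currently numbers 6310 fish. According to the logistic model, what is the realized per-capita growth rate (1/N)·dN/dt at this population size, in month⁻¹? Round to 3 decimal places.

(1/N)·dN/dt = r(1 − N/K) = 0.36 × (1 − 6310/25400).
= 0.36 × 0.75157 = 0.27057.

0.271 per month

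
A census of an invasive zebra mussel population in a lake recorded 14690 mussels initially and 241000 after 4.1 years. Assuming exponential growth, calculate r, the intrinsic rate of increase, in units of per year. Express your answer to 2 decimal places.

From N(t) = N₀·e^(rt): e^(r·4.1) = 241000/14690 = 16.406.
r·4.1 = ln(16.406) = 2.7976, so r = 2.7976/4.1 = 0.68235.

0.68 per year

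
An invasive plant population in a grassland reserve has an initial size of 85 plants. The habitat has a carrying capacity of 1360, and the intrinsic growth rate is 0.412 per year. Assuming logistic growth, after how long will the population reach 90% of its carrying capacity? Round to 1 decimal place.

11.9 years

A = (K − N₀)/N₀ = (1360 − 85)/85 = 15.
Solve 1360/(1 + 15·e^(−0.412t)) = 1224: 1 + 15·e^(−0.412t) = 1.1111, so e^(−0.412t) = 0.00740741.
−0.412·t = ln(0.00740741) = -4.9053, so t = 4.9053/0.412 = 11.906.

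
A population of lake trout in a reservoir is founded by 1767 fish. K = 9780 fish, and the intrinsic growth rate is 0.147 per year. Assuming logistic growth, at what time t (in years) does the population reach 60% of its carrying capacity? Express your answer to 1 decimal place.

A = (K − N₀)/N₀ = (9780 − 1767)/1767 = 4.5348.
Solve 9780/(1 + 4.5348·e^(−0.147t)) = 5868: 1 + 4.5348·e^(−0.147t) = 1.6667, so e^(−0.147t) = 0.147011.
−0.147·t = ln(0.147011) = -1.9172, so t = 1.9172/0.147 = 13.042.

13.0 years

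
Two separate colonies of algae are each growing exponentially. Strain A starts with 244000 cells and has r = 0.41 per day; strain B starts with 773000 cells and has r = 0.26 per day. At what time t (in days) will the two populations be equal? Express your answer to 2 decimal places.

Set 244000·e^(0.41t) = 773000·e^(0.26t).
e^((0.41 − 0.26)t) = 773000/244000 → e^(0.15·t) = 3.168.
0.15·t = ln(3.168) = 1.1531, so t = 1.1531/0.15 = 7.6874.

7.69 days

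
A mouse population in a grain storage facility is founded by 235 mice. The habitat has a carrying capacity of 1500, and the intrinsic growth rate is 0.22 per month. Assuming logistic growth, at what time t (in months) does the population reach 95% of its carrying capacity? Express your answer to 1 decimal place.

21.0 months

A = (K − N₀)/N₀ = (1500 − 235)/235 = 5.383.
Solve 1500/(1 + 5.383·e^(−0.22t)) = 1425: 1 + 5.383·e^(−0.22t) = 1.0526, so e^(−0.22t) = 0.00977741.
−0.22·t = ln(0.00977741) = -4.6277, so t = 4.6277/0.22 = 21.035.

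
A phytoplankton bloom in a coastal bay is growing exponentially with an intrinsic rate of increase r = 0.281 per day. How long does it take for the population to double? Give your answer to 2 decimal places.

2.47 days

Doubling time t_d = ln(2)/r = 0.6931/0.281 = 2.4667.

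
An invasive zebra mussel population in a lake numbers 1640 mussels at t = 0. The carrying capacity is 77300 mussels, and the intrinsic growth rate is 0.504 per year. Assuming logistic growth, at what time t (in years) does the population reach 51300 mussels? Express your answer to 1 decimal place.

9.0 years

A = (K − N₀)/N₀ = (77300 − 1640)/1640 = 46.134.
Solve 77300/(1 + 46.134·e^(−0.504t)) = 51300: 1 + 46.134·e^(−0.504t) = 1.5068, so e^(−0.504t) = 0.0109858.
−0.504·t = ln(0.0109858) = -4.5111, so t = 4.5111/0.504 = 8.9507.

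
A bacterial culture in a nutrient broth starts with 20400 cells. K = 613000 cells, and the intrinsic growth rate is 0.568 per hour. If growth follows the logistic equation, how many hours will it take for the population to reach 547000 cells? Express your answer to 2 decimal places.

9.65 hours

A = (K − N₀)/N₀ = (613000 − 20400)/20400 = 29.049.
Solve 613000/(1 + 29.049·e^(−0.568t)) = 547000: 1 + 29.049·e^(−0.568t) = 1.1207, so e^(−0.568t) = 0.0041536.
−0.568·t = ln(0.0041536) = -5.4838, so t = 5.4838/0.568 = 9.6545.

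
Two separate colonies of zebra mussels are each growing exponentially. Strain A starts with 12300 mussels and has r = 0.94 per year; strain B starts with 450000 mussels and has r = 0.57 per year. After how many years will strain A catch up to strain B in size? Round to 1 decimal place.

9.7 years

Set 12300·e^(0.94t) = 450000·e^(0.57t).
e^((0.94 − 0.57)t) = 450000/12300 → e^(0.37·t) = 36.585.
0.37·t = ln(36.585) = 3.5996, so t = 3.5996/0.37 = 9.7288.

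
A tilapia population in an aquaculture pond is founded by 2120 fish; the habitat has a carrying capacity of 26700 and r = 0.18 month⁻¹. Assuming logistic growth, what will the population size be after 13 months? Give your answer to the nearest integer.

12613 fish

A = (K − N₀)/N₀ = (26700 − 2120)/2120 = 11.594.
N(t) = K/(1 + A·e^(−rt)) = 26700/(1 + 11.594×e^(−0.18×13)).
e^(−2.34) = 0.096328; denominator = 1 + 11.594×0.096328 = 2.1169.
N = 26700/2.1169 = 12613.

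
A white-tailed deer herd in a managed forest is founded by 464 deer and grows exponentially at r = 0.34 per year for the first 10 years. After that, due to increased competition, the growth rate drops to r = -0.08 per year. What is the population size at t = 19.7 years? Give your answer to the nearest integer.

6399 deer

Phase 1: N(10) = 464·e^(0.34×10) = 464·e^3.4 = 13903.3.
Phase 2 runs for 19.7 − 10 = 9.7 years at r = -0.08.
N(19.7) = 13903.3·e^(-0.08×9.7) = 13903.3·e^-0.776 = 6398.92.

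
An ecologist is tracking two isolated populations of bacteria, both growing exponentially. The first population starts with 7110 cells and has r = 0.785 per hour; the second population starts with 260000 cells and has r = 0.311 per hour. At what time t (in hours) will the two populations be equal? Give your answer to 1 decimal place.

7.6 hours

Set 7110·e^(0.785t) = 260000·e^(0.311t).
e^((0.785 − 0.311)t) = 260000/7110 → e^(0.474·t) = 36.568.
0.474·t = ln(36.568) = 3.5992, so t = 3.5992/0.474 = 7.5932.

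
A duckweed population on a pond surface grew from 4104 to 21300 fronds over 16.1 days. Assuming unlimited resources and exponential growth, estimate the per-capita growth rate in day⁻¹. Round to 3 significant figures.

From N(t) = N₀·e^(rt): e^(r·16.1) = 21300/4104 = 5.1901.
r·16.1 = ln(5.1901) = 1.6467, so r = 1.6467/16.1 = 0.10228.

0.102 per day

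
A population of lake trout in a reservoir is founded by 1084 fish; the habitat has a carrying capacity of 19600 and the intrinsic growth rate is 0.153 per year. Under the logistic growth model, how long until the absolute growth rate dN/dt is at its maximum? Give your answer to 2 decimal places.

Logistic growth is fastest at N = K/2 = 9800.
A = (K − N₀)/N₀ = 17.081. Set K/(1 + A·e^(−rt)) = K/2 → A·e^(−rt) = 1.
e^(−0.153t) = 1/17.081 = 0.058544, so t = ln(17.081)/0.153 = 2.838/0.153 = 18.549.

18.55 years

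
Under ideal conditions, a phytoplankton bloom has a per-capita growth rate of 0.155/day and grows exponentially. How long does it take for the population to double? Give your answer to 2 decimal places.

Doubling time t_d = ln(2)/r = 0.6931/0.155 = 4.4719.

4.47 days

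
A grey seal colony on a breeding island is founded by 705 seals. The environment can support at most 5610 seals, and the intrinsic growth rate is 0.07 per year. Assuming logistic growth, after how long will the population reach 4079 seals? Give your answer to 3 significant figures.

A = (K − N₀)/N₀ = (5610 − 705)/705 = 6.9574.
Solve 5610/(1 + 6.9574·e^(−0.07t)) = 4079: 1 + 6.9574·e^(−0.07t) = 1.3753, so e^(−0.07t) = 0.0539475.
−0.07·t = ln(0.0539475) = -2.9197, so t = 2.9197/0.07 = 41.711.

41.7 years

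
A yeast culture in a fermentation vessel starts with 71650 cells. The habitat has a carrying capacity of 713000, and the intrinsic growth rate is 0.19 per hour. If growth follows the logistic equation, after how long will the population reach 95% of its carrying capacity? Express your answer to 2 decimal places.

A = (K − N₀)/N₀ = (713000 − 71650)/71650 = 8.9512.
Solve 713000/(1 + 8.9512·e^(−0.19t)) = 677350: 1 + 8.9512·e^(−0.19t) = 1.0526, so e^(−0.19t) = 0.00587987.
−0.19·t = ln(0.00587987) = -5.1362, so t = 5.1362/0.19 = 27.033.

27.03 hours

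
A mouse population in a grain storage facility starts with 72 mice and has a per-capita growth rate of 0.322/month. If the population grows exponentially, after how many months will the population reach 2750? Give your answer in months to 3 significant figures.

Set N₀·e^(rt) = 2750: e^(0.322·t) = 2750/72 = 38.194.
0.322·t = ln(38.194) = 3.6427, so t = 3.6427/0.322 = 11.313.

11.3 months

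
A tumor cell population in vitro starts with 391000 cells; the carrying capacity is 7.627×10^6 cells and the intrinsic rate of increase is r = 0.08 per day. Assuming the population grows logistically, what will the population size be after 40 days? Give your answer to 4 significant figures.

4347000 cells

A = (K − N₀)/N₀ = (7.627×10^6 − 391000)/391000 = 18.506.
N(t) = K/(1 + A·e^(−rt)) = 7.627×10^6/(1 + 18.506×e^(−0.08×40)).
e^(−3.2) = 0.040762; denominator = 1 + 18.506×0.040762 = 1.7544.
N = 7.627×10^6/1.7544 = 4.347451×10^6.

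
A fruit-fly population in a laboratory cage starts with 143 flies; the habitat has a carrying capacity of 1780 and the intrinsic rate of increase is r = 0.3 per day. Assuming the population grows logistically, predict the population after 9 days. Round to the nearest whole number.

1006 flies

A = (K − N₀)/N₀ = (1780 − 143)/143 = 11.448.
N(t) = K/(1 + A·e^(−rt)) = 1780/(1 + 11.448×e^(−0.3×9)).
e^(−2.7) = 0.067206; denominator = 1 + 11.448×0.067206 = 1.7693.
N = 1780/1.7693 = 1006.03.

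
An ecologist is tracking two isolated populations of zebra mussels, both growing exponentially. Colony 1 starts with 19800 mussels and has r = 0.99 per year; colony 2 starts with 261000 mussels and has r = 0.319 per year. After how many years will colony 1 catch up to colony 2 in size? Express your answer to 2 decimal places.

Set 19800·e^(0.99t) = 261000·e^(0.319t).
e^((0.99 − 0.319)t) = 261000/19800 → e^(0.671·t) = 13.182.
0.671·t = ln(13.182) = 2.5788, so t = 2.5788/0.671 = 3.8433.

3.84 years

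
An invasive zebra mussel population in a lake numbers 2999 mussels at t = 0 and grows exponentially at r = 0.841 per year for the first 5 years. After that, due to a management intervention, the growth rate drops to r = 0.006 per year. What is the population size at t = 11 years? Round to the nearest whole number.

208362 mussels

Phase 1: N(5) = 2999·e^(0.841×5) = 2999·e^4.205 = 200995.
Phase 2 runs for 11 − 5 = 6 years at r = 0.006.
N(11) = 200995·e^(0.006×6) = 200995·e^0.036 = 208362.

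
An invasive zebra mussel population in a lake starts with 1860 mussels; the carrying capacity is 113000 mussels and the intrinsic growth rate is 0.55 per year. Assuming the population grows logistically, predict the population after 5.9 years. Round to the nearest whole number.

A = (K − N₀)/N₀ = (113000 − 1860)/1860 = 59.753.
N(t) = K/(1 + A·e^(−rt)) = 113000/(1 + 59.753×e^(−0.55×5.9)).
e^(−3.245) = 0.038969; denominator = 1 + 59.753×0.038969 = 3.3285.
N = 113000/3.3285 = 33949.5.

33949 mussels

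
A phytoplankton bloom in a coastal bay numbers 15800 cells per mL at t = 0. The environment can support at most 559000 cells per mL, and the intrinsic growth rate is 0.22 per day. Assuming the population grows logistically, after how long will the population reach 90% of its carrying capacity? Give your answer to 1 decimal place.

A = (K − N₀)/N₀ = (559000 − 15800)/15800 = 34.38.
Solve 559000/(1 + 34.38·e^(−0.22t)) = 503100: 1 + 34.38·e^(−0.22t) = 1.1111, so e^(−0.22t) = 0.00323188.
−0.22·t = ln(0.00323188) = -5.7347, so t = 5.7347/0.22 = 26.067.

26.1 days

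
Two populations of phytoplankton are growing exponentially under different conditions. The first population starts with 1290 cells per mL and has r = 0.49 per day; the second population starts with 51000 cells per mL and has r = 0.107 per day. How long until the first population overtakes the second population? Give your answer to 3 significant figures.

Set 1290·e^(0.49t) = 51000·e^(0.107t).
e^((0.49 − 0.107)t) = 51000/1290 → e^(0.383·t) = 39.535.
0.383·t = ln(39.535) = 3.6772, so t = 3.6772/0.383 = 9.601.

9.60 days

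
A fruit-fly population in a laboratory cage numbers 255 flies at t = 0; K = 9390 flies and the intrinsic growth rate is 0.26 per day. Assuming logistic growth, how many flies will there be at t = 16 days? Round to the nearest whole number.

6023 flies

A = (K − N₀)/N₀ = (9390 − 255)/255 = 35.824.
N(t) = K/(1 + A·e^(−rt)) = 9390/(1 + 35.824×e^(−0.26×16)).
e^(−4.16) = 0.015608; denominator = 1 + 35.824×0.015608 = 1.5591.
N = 9390/1.5591 = 6022.64.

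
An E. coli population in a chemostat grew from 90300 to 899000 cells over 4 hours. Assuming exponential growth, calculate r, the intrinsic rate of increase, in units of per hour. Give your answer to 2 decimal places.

From N(t) = N₀·e^(rt): e^(r·4) = 899000/90300 = 9.9557.
r·4 = ln(9.9557) = 2.2981, so r = 2.2981/4 = 0.57454.

0.57 per hour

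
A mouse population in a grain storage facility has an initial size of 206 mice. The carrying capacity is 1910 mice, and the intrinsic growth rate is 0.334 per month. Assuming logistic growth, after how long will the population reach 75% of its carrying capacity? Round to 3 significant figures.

A = (K − N₀)/N₀ = (1910 − 206)/206 = 8.2718.
Solve 1910/(1 + 8.2718·e^(−0.334t)) = 1432.5: 1 + 8.2718·e^(−0.334t) = 1.3333, so e^(−0.334t) = 0.0402973.
−0.334·t = ln(0.0402973) = -3.2115, so t = 3.2115/0.334 = 9.6152.

9.62 months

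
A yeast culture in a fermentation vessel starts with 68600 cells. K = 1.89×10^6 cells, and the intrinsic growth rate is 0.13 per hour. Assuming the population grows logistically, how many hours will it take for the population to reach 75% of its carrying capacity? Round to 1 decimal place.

33.7 hours

A = (K − N₀)/N₀ = (1.89×10^6 − 68600)/68600 = 26.551.
Solve 1.89×10^6/(1 + 26.551·e^(−0.13t)) = 1.4175×10^6: 1 + 26.551·e^(−0.13t) = 1.3333, so e^(−0.13t) = 0.0125544.
−0.13·t = ln(0.0125544) = -4.3777, so t = 4.3777/0.13 = 33.674.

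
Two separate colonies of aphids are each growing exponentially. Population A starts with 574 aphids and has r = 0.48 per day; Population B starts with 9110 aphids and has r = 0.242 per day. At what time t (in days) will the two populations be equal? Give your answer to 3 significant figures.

11.6 days

Set 574·e^(0.48t) = 9110·e^(0.242t).
e^((0.48 − 0.242)t) = 9110/574 → e^(0.238·t) = 15.871.
0.238·t = ln(15.871) = 2.7645, so t = 2.7645/0.238 = 11.616.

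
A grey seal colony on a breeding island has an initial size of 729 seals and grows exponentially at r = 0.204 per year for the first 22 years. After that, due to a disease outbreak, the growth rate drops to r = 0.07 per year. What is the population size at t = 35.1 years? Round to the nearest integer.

162214 seals

Phase 1: N(22) = 729·e^(0.204×22) = 729·e^4.488 = 64839.7.
Phase 2 runs for 35.1 − 22 = 13.1 years at r = 0.07.
N(35.1) = 64839.7·e^(0.07×13.1) = 64839.7·e^0.917 = 162214.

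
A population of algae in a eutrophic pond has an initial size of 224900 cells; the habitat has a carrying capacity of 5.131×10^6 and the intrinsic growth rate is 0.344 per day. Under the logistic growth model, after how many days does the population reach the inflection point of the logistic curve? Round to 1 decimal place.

Logistic growth is fastest at N = K/2 = 2.5655×10^6.
A = (K − N₀)/N₀ = 21.815. Set K/(1 + A·e^(−rt)) = K/2 → A·e^(−rt) = 1.
e^(−0.344t) = 1/21.815 = 0.0458409, so t = ln(21.815)/0.344 = 3.0826/0.344 = 8.961.

9.0 days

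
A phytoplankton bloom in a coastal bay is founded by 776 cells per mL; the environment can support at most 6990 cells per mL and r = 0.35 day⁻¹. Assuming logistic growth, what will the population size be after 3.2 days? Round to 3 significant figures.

A = (K − N₀)/N₀ = (6990 − 776)/776 = 8.0077.
N(t) = K/(1 + A·e^(−rt)) = 6990/(1 + 8.0077×e^(−0.35×3.2)).
e^(−1.12) = 0.32628; denominator = 1 + 8.0077×0.32628 = 3.6128.
N = 6990/3.6128 = 1934.81.

1930 cells per mL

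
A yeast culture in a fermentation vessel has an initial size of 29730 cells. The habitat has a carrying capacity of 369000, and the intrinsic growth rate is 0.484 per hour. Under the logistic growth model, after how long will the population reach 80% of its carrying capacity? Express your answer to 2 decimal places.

7.89 hours

A = (K − N₀)/N₀ = (369000 − 29730)/29730 = 11.412.
Solve 369000/(1 + 11.412·e^(−0.484t)) = 295200: 1 + 11.412·e^(−0.484t) = 1.25, so e^(−0.484t) = 0.0219073.
−0.484·t = ln(0.0219073) = -3.8209, so t = 3.8209/0.484 = 7.8945.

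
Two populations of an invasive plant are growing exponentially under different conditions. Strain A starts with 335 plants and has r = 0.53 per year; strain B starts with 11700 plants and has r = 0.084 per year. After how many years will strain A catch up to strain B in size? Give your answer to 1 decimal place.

8.0 years

Set 335·e^(0.53t) = 11700·e^(0.084t).
e^((0.53 − 0.084)t) = 11700/335 → e^(0.446·t) = 34.925.
0.446·t = ln(34.925) = 3.5532, so t = 3.5532/0.446 = 7.9668.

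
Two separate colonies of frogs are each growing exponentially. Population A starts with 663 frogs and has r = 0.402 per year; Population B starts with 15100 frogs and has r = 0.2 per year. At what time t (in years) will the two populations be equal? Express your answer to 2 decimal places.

15.47 years

Set 663·e^(0.402t) = 15100·e^(0.2t).
e^((0.402 − 0.2)t) = 15100/663 → e^(0.202·t) = 22.775.
0.202·t = ln(22.775) = 3.1257, so t = 3.1257/0.202 = 15.474.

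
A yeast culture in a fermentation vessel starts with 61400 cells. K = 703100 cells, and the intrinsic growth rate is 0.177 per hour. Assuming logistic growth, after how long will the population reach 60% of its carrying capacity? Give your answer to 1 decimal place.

15.5 hours

A = (K − N₀)/N₀ = (703100 − 61400)/61400 = 10.451.
Solve 703100/(1 + 10.451·e^(−0.177t)) = 421860: 1 + 10.451·e^(−0.177t) = 1.6667, so e^(−0.177t) = 0.0637889.
−0.177·t = ln(0.0637889) = -2.7522, so t = 2.7522/0.177 = 15.549.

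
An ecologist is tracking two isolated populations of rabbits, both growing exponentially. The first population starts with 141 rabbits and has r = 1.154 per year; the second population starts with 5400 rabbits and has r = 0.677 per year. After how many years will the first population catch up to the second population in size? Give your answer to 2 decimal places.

Set 141·e^(1.154t) = 5400·e^(0.677t).
e^((1.154 − 0.677)t) = 5400/141 → e^(0.477·t) = 38.298.
0.477·t = ln(38.298) = 3.6454, so t = 3.6454/0.477 = 7.6423.

7.64 years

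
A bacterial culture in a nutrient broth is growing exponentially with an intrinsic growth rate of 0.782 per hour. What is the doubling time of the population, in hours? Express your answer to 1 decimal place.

Doubling time t_d = ln(2)/r = 0.6931/0.782 = 0.88638.

0.9 hours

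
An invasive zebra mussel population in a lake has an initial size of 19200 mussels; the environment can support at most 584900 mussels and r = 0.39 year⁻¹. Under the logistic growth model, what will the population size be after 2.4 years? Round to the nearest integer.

A = (K − N₀)/N₀ = (584900 − 19200)/19200 = 29.464.
N(t) = K/(1 + A·e^(−rt)) = 584900/(1 + 29.464×e^(−0.39×2.4)).
e^(−0.936) = 0.39219; denominator = 1 + 29.464×0.39219 = 12.555.
N = 584900/12.555 = 46585.5.

46586 mussels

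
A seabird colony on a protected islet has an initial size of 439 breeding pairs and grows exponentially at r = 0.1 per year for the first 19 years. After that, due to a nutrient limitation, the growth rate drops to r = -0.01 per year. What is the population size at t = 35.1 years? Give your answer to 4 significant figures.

2499 breeding pairs

Phase 1: N(19) = 439·e^(0.1×19) = 439·e^1.9 = 2935.11.
Phase 2 runs for 35.1 − 19 = 16.1 years at r = -0.01.
N(35.1) = 2935.11·e^(-0.01×16.1) = 2935.11·e^-0.161 = 2498.63.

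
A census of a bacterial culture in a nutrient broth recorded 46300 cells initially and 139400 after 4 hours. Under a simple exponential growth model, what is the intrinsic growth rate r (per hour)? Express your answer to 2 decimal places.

From N(t) = N₀·e^(rt): e^(r·4) = 139400/46300 = 3.0108.
r·4 = ln(3.0108) = 1.1022, so r = 1.1022/4 = 0.27555.

0.28 per hour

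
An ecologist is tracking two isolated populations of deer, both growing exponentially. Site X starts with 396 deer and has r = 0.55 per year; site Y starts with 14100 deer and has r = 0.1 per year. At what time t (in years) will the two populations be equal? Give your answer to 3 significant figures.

7.94 years

Set 396·e^(0.55t) = 14100·e^(0.1t).
e^((0.55 − 0.1)t) = 14100/396 → e^(0.45·t) = 35.606.
0.45·t = ln(35.606) = 3.5725, so t = 3.5725/0.45 = 7.9389.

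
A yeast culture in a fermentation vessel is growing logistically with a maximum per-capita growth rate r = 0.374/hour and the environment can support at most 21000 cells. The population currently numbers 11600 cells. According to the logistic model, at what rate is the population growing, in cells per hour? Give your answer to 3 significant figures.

1940 cells per hour

dN/dt = rN(1 − N/K) = 0.374 × 11600 × (1 − 11600/21000).
1 − 11600/21000 = 0.44762; dN/dt = 0.374 × 11600 × 0.44762 = 1942.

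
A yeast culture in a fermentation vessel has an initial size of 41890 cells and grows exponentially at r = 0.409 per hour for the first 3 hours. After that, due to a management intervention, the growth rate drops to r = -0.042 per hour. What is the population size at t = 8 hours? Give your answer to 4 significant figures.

Phase 1: N(3) = 41890·e^(0.409×3) = 41890·e^1.227 = 142886.
Phase 2 runs for 8 − 3 = 5 hours at r = -0.042.
N(8) = 142886·e^(-0.042×5) = 142886·e^-0.21 = 115821.

115800 cells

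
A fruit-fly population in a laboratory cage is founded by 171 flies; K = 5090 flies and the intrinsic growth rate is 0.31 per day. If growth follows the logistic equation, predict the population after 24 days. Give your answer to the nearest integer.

5005 flies

A = (K − N₀)/N₀ = (5090 − 171)/171 = 28.766.
N(t) = K/(1 + A·e^(−rt)) = 5090/(1 + 28.766×e^(−0.31×24)).
e^(−7.44) = 0.00058729; denominator = 1 + 28.766×0.00058729 = 1.0169.
N = 5090/1.0169 = 5005.44.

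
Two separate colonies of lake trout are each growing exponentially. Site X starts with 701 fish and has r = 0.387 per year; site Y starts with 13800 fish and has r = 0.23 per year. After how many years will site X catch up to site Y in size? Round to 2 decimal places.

Set 701·e^(0.387t) = 13800·e^(0.23t).
e^((0.387 − 0.23)t) = 13800/701 → e^(0.157·t) = 19.686.
0.157·t = ln(19.686) = 2.9799, so t = 2.9799/0.157 = 18.98.

18.98 years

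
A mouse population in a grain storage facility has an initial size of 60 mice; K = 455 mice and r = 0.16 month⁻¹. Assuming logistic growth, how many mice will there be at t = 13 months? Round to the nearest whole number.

250 mice

A = (K − N₀)/N₀ = (455 − 60)/60 = 6.5833.
N(t) = K/(1 + A·e^(−rt)) = 455/(1 + 6.5833×e^(−0.16×13)).
e^(−2.08) = 0.12493; denominator = 1 + 6.5833×0.12493 = 1.8225.
N = 455/1.8225 = 249.663.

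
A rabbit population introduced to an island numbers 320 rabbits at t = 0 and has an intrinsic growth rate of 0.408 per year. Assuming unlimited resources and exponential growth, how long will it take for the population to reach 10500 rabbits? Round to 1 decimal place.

8.6 years

Set N₀·e^(rt) = 10500: e^(0.408·t) = 10500/320 = 32.812.
0.408·t = ln(32.812) = 3.4908, so t = 3.4908/0.408 = 8.5559.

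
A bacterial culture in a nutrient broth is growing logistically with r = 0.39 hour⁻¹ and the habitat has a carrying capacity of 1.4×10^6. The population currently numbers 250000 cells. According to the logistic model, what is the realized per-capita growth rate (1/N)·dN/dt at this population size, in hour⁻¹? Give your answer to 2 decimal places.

(1/N)·dN/dt = r(1 − N/K) = 0.39 × (1 − 250000/1.4×10^6).
= 0.39 × 0.82143 = 0.32036.

0.32 per hour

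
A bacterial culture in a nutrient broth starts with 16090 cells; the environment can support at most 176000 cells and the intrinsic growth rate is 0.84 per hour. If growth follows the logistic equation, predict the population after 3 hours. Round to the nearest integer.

A = (K − N₀)/N₀ = (176000 − 16090)/16090 = 9.9385.
N(t) = K/(1 + A·e^(−rt)) = 176000/(1 + 9.9385×e^(−0.84×3)).
e^(−2.52) = 0.08046; denominator = 1 + 9.9385×0.08046 = 1.7996.
N = 176000/1.7996 = 97797.

97797 cells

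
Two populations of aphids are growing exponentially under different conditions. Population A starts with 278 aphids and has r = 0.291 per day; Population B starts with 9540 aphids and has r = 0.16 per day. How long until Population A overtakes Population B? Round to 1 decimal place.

27.0 days

Set 278·e^(0.291t) = 9540·e^(0.16t).
e^((0.291 − 0.16)t) = 9540/278 → e^(0.131·t) = 34.317.
0.131·t = ln(34.317) = 3.5356, so t = 3.5356/0.131 = 26.99.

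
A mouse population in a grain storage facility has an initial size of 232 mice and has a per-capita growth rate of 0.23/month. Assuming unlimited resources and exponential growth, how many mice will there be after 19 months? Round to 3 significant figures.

N(t) = N₀·e^(rt) = 232 × e^(0.23×19) = 232 × e^4.37.
e^4.37 ≈ 79.044, so N ≈ 232 × 79.044 = 18338.1.

18300 mice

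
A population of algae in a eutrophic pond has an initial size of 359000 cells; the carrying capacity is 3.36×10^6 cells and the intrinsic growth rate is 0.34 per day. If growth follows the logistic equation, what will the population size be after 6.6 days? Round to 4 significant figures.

1781000 cells

A = (K − N₀)/N₀ = (3.36×10^6 − 359000)/359000 = 8.3593.
N(t) = K/(1 + A·e^(−rt)) = 3.36×10^6/(1 + 8.3593×e^(−0.34×6.6)).
e^(−2.244) = 0.10603; denominator = 1 + 8.3593×0.10603 = 1.8864.
N = 3.36×10^6/1.8864 = 1.781199×10^6.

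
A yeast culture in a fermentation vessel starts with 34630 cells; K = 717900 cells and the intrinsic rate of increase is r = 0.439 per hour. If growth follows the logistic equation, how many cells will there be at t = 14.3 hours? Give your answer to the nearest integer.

A = (K − N₀)/N₀ = (717900 − 34630)/34630 = 19.731.
N(t) = K/(1 + A·e^(−rt)) = 717900/(1 + 19.731×e^(−0.439×14.3)).
e^(−6.278) = 0.0018777; denominator = 1 + 19.731×0.0018777 = 1.037.
N = 717900/1.037 = 692253.

692253 cells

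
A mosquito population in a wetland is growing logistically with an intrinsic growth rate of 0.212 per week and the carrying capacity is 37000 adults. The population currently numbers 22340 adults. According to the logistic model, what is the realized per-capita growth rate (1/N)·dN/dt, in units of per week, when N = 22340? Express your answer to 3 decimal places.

0.084 per week

(1/N)·dN/dt = r(1 − N/K) = 0.212 × (1 − 22340/37000).
= 0.212 × 0.39622 = 0.083998.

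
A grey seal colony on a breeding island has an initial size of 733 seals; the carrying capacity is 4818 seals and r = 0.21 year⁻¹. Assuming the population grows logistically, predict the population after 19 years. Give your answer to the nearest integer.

A = (K − N₀)/N₀ = (4818 − 733)/733 = 5.573.
N(t) = K/(1 + A·e^(−rt)) = 4818/(1 + 5.573×e^(−0.21×19)).
e^(−3.99) = 0.0185; denominator = 1 + 5.573×0.0185 = 1.1031.
N = 4818/1.1031 = 4367.7.

4368 seals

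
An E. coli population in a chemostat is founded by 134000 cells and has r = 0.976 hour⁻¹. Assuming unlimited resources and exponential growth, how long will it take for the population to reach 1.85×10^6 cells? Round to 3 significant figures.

2.69 hours

Set N₀·e^(rt) = 1.85×10^6: e^(0.976·t) = 1.85×10^6/134000 = 13.806.
0.976·t = ln(13.806) = 2.6251, so t = 2.6251/0.976 = 2.6897.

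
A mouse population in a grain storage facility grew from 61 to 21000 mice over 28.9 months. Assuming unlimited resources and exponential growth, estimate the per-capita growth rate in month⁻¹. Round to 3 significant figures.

From N(t) = N₀·e^(rt): e^(r·28.9) = 21000/61 = 344.26.
r·28.9 = ln(344.26) = 5.8414, so r = 5.8414/28.9 = 0.20212.

0.202 per month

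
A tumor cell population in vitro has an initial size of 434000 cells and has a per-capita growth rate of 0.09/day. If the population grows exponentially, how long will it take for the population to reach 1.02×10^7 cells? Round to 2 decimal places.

35.08 days

Set N₀·e^(rt) = 1.02×10^7: e^(0.09·t) = 1.02×10^7/434000 = 23.502.
0.09·t = ln(23.502) = 3.1571, so t = 3.1571/0.09 = 35.079.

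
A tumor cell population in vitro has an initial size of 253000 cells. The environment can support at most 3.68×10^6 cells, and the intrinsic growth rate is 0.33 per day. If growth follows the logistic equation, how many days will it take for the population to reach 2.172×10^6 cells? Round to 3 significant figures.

9.00 days

A = (K − N₀)/N₀ = (3.68×10^6 − 253000)/253000 = 13.545.
Solve 3.68×10^6/(1 + 13.545·e^(−0.33t)) = 2.172×10^6: 1 + 13.545·e^(−0.33t) = 1.6943, so e^(−0.33t) = 0.0512564.
−0.33·t = ln(0.0512564) = -2.9709, so t = 2.9709/0.33 = 9.0028.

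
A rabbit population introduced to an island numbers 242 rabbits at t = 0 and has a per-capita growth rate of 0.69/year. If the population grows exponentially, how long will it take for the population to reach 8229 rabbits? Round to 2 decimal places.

5.11 years

Set N₀·e^(rt) = 8229: e^(0.69·t) = 8229/242 = 34.004.
0.69·t = ln(34.004) = 3.5265, so t = 3.5265/0.69 = 5.1108.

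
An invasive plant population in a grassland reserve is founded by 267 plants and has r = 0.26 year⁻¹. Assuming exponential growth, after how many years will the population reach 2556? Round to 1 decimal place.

8.7 years

Set N₀·e^(rt) = 2556: e^(0.26·t) = 2556/267 = 9.573.
0.26·t = ln(9.573) = 2.259, so t = 2.259/0.26 = 8.6883.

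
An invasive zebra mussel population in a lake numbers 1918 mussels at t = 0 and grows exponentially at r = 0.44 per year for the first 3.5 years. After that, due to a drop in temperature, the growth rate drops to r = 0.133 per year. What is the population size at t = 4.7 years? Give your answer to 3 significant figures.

10500 mussels

Phase 1: N(3.5) = 1918·e^(0.44×3.5) = 1918·e^1.54 = 8946.68.
Phase 2 runs for 4.7 − 3.5 = 1.2 years at r = 0.133.
N(4.7) = 8946.68·e^(0.133×1.2) = 8946.68·e^0.1596 = 10494.8.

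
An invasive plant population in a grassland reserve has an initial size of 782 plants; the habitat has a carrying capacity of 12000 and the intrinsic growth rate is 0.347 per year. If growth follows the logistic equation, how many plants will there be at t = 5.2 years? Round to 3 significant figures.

A = (K − N₀)/N₀ = (12000 − 782)/782 = 14.345.
N(t) = K/(1 + A·e^(−rt)) = 12000/(1 + 14.345×e^(−0.347×5.2)).
e^(−1.804) = 0.16457; denominator = 1 + 14.345×0.16457 = 3.3608.
N = 12000/3.3608 = 3570.53.

3570 plants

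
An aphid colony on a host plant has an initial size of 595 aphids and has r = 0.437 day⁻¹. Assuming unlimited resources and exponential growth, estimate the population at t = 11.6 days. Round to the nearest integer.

N(t) = N₀·e^(rt) = 595 × e^(0.437×11.6) = 595 × e^5.069.
e^5.069 ≈ 159.05, so N ≈ 595 × 159.05 = 94633.

94633 aphids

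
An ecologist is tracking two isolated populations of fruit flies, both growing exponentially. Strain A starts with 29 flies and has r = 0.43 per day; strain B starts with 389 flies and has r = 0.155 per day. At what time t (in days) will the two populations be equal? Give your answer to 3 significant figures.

Set 29·e^(0.43t) = 389·e^(0.155t).
e^((0.43 − 0.155)t) = 389/29 → e^(0.275·t) = 13.414.
0.275·t = ln(13.414) = 2.5963, so t = 2.5963/0.275 = 9.441.

9.44 days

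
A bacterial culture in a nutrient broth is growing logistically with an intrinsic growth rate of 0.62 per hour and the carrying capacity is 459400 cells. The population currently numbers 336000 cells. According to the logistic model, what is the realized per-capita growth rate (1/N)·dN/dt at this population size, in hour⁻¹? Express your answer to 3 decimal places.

0.167 per hour

(1/N)·dN/dt = r(1 − N/K) = 0.62 × (1 − 336000/459400).
= 0.62 × 0.26861 = 0.16654.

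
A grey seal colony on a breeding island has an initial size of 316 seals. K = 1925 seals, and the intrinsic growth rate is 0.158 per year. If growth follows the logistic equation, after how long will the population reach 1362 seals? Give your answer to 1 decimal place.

A = (K − N₀)/N₀ = (1925 − 316)/316 = 5.0918.
Solve 1925/(1 + 5.0918·e^(−0.158t)) = 1362: 1 + 5.0918·e^(−0.158t) = 1.4134, so e^(−0.158t) = 0.0811825.
−0.158·t = ln(0.0811825) = -2.5111, so t = 2.5111/0.158 = 15.893.

15.9 years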